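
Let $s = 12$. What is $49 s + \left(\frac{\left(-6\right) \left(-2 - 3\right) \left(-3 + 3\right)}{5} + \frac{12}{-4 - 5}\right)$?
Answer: $\frac{1760}{3} \approx 586.67$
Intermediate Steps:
$49 s + \left(\frac{\left(-6\right) \left(-2 - 3\right) \left(-3 + 3\right)}{5} + \frac{12}{-4 - 5}\right) = 49 \cdot 12 + \left(\frac{\left(-6\right) \left(-2 - 3\right) \left(-3 + 3\right)}{5} + \frac{12}{-4 - 5}\right) = 588 + \left(- 6 \left(\left(-5\right) 0\right) \frac{1}{5} + \frac{12}{-4 - 5}\right) = 588 + \left(\left(-6\right) 0 \cdot \frac{1}{5} + \frac{12}{-9}\right) = 588 + \left(0 \cdot \frac{1}{5} + 12 \left(- \frac{1}{9}\right)\right) = 588 + \left(0 - \frac{4}{3}\right) = 588 - \frac{4}{3} = \frac{1760}{3}$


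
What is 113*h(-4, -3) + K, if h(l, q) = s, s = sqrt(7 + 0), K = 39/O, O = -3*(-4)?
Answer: 13/4 + 113*sqrt(7) ≈ 302.22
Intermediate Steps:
O = 12
K = 13/4 (K = 39/12 = 39*(1/12) = 13/4 ≈ 3.2500)
s = sqrt(7) ≈ 2.6458
h(l, q) = sqrt(7)
113*h(-4, -3) + K = 113*sqrt(7) + 13/4 = 13/4 + 113*sqrt(7)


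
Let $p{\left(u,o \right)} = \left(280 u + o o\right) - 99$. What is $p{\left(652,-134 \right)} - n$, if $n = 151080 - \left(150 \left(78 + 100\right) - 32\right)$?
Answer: $76005$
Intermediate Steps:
$p{\left(u,o \right)} = -99 + o^{2} + 280 u$ ($p{\left(u,o \right)} = \left(280 u + o^{2}\right) - 99 = \left(o^{2} + 280 u\right) - 99 = -99 + o^{2} + 280 u$)
$n = 124412$ ($n = 151080 - \left(150 \cdot 178 - 32\right) = 151080 - \left(26700 - 32\right) = 151080 - 26668 = 124412$)
$p{\left(652,-134 \right)} - n = \left(-99 + \left(-134\right)^{2} + 280 \cdot 652\right) - 124412 = \left(-99 + 17956 + 182560\right) - 124412 = 200417 - 124412 = 76005$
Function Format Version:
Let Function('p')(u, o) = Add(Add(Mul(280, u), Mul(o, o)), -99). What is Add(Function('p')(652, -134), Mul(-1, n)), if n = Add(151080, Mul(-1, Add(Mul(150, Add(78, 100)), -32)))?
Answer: 76005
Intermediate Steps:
Function('p')(u, o) = Add(-99, Pow(o, 2), Mul(280, u)) (Function('p')(u, o) = Add(Add(Mul(280, u), Pow(o, 2)), -99) = Add(Add(Pow(o, 2), Mul(280, u)), -99) = Add(-99, Pow(o, 2), Mul(280, u)))
n = 124412 (n = Add(151080, Mul(-1, Add(Mul(150, 178), -32))) = Add(151080, Mul(-1, Add(26700, -32))) = Add(151080, Mul(-1, 26668)) = Add(151080, -26668) = 124412)
Add(Function('p')(652, -134), Mul(-1, n)) = Add(Add(-99, Pow(-134, 2), Mul(280, 652)), Mul(-1, 124412)) = Add(Add(-99, 17956, 182560), -124412) = Add(200417, -124412) = 76005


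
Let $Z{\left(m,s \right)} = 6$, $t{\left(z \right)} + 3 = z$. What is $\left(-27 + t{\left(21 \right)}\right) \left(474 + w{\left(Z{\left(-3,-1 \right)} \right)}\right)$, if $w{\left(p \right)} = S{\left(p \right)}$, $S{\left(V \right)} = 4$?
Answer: $-4302$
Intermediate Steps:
$t{\left(z \right)} = -3 + z$
$w{\left(p \right)} = 4$
$\left(-27 + t{\left(21 \right)}\right) \left(474 + w{\left(Z{\left(-3,-1 \right)} \right)}\right) = \left(-27 + \left(-3 + 21\right)\right) \left(474 + 4\right) = \left(-27 + 18\right) 478 = \left(-9\right) 478 = -4302$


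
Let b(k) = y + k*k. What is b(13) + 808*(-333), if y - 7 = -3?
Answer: -268891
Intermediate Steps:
y = 4 (y = 7 - 3 = 4)
b(k) = 4 + k² (b(k) = 4 + k*k = 4 + k²)
b(13) + 808*(-333) = (4 + 13²) + 808*(-333) = (4 + 169) - 269064 = 173 - 269064 = -268891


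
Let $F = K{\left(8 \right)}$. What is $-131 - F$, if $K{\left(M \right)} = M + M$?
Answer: $-147$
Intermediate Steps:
$K{\left(M \right)} = 2 M$
$F = 16$ ($F = 2 \cdot 8 = 16$)
$-131 - F = -131 - 16 = -147$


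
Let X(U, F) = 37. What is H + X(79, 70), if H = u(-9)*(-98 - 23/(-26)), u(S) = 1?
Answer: -1563/26 ≈ -60.115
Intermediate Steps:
H = -2525/26 (H = 1*(-98 - 23/(-26)) = 1*(-98 - 23*(-1/26)) = 1*(-98 + 23/26) = 1*(-2525/26) = -2525/26 ≈ -97.115)
H + X(79, 70) = -2525/26 + 37 = -1563/26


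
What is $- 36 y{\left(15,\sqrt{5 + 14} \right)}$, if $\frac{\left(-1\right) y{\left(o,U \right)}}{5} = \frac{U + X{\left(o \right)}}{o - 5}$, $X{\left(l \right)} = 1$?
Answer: $18 + 18 \sqrt{19} \approx 96.46$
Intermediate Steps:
$y{\left(o,U \right)} = - \frac{5 \left(1 + U\right)}{-5 + o}$ ($y{\left(o,U \right)} = - 5 \frac{U + 1}{o - 5} = - 5 \frac{1 + U}{-5 + o} = - \frac{5 \left(1 + U\right)}{-5 + o}$)
$- 36 y{\left(15,\sqrt{5 + 14} \right)} = - 36 \frac{5 \left(-1 - \sqrt{5 + 14}\right)}{-5 + 15} = - 36 \frac{5 \left(-1 - \sqrt{19}\right)}{10} = - 36 \cdot 5 \cdot \frac{1}{10} \left(-1 - \sqrt{19}\right) = - 36 \left(- \frac{1}{2} - \frac{\sqrt{19}}{2}\right) = 18 + 18 \sqrt{19}$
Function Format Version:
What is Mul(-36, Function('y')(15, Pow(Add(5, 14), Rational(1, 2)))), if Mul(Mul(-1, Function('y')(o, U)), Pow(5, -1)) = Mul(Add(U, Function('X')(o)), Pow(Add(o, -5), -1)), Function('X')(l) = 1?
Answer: Add(18, Mul(18, Pow(19, Rational(1, 2)))) ≈ 96.460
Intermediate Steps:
Function('y')(o, U) = Mul(-5, Pow(Add(-5, o), -1), Add(1, U)) (Function('y')(o, U) = Mul(-5, Mul(Add(U, 1), Pow(Add(o, -5), -1))) = Mul(-5, Mul(Add(1, U), Pow(Add(-5, o), -1))) = Mul(-5, Mul(Pow(Add(-5, o), -1), Add(1, U))) = Mul(-5, Pow(Add(-5, o), -1), Add(1, U)))
Mul(-36, Function('y')(15, Pow(Add(5, 14), Rational(1, 2)))) = Mul(-36, Mul(5, Pow(Add(-5, 15), -1), Add(-1, Mul(-1, Pow(Add(5, 14), Rational(1, 2)))))) = Mul(-36, Mul(5, Pow(10, -1), Add(-1, Mul(-1, Pow(19, Rational(1, 2)))))) = Mul(-36, Mul(5, Rational(1, 10), Add(-1, Mul(-1, Pow(19, Rational(1, 2)))))) = Mul(-36, Add(Rational(-1, 2), Mul(Rational(-1, 2), Pow(19, Rational(1, 2))))) = Add(18, Mul(18, Pow(19, Rational(1, 2))))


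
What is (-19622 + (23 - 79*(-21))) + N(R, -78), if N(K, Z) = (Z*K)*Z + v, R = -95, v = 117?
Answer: -595803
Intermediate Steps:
N(K, Z) = 117 + K*Z**2 (N(K, Z) = (Z*K)*Z + 117 = (K*Z)*Z + 117 = K*Z**2 + 117 = 117 + K*Z**2)
(-19622 + (23 - 79*(-21))) + N(R, -78) = (-19622 + (23 - 79*(-21))) + (117 - 95*(-78)**2) = (-19622 + (23 + 1659)) + (117 - 95*6084) = (-19622 + 1682) + (117 - 577980) = -17940 - 577863 = -595803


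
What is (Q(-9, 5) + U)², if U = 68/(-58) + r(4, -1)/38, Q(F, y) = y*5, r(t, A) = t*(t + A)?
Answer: 176969809/303601 ≈ 582.90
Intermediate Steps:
r(t, A) = t*(A + t)
Q(F, y) = 5*y
U = -472/551 (U = 68/(-58) + (4*(-1 + 4))/38 = 68*(-1/58) + (4*3)*(1/38) = -34/29 + 12*(1/38) = -34/29 + 6/19 = -472/551 ≈ -0.85662)
(Q(-9, 5) + U)² = (5*5 - 472/551)² = (25 - 472/551)² = (13303/551)² = 176969809/303601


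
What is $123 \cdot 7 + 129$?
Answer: $990$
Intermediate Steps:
$123 \cdot 7 + 129 = 861 + 129 = 990$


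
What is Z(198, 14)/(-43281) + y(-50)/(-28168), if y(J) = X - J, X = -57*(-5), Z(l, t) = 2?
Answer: -2079353/174162744 ≈ -0.011939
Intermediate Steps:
X = 285
y(J) = 285 - J
Z(198, 14)/(-43281) + y(-50)/(-28168) = 2/(-43281) + (285 - 1*(-50))/(-28168) = 2*(-1/43281) + (285 + 50)*(-1/28168) = -2/43281 + 335*(-1/28168) = -2/43281 - 335/28168 = -2079353/174162744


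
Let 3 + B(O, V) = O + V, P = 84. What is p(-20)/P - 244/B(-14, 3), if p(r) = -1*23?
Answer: 1441/84 ≈ 17.155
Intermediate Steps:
B(O, V) = -3 + O + V (B(O, V) = -3 + (O + V) = -3 + O + V)
p(r) = -23
p(-20)/P - 244/B(-14, 3) = -23/84 - 244/(-3 - 14 + 3) = -23*1/84 - 244/(-14) = -23/84 - 244*(-1/14) = -23/84 + 122/7 = 1441/84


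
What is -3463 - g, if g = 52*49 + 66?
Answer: -6077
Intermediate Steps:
g = 2614 (g = 2548 + 66 = 2614)
-3463 - g = -3463 - 1*2614 = -3463 - 2614 = -6077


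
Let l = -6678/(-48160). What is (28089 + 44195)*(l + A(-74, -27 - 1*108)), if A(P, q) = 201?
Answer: 12503632107/860 ≈ 1.4539e+7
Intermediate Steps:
l = 477/3440 (l = -6678*(-1/48160) = 477/3440 ≈ 0.13866)
(28089 + 44195)*(l + A(-74, -27 - 1*108)) = (28089 + 44195)*(477/3440 + 201) = 72284*(691917/3440) = 12503632107/860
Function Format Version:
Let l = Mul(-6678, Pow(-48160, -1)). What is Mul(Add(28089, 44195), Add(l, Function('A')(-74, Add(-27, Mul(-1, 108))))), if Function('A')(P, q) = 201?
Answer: Rational(12503632107, 860) ≈ 1.4539e+7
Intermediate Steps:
l = Rational(477, 3440) (l = Mul(-6678, Rational(-1, 48160)) = Rational(477, 3440) ≈ 0.13866)
Mul(Add(28089, 44195), Add(l, Function('A')(-74, Add(-27, Mul(-1, 108))))) = Mul(Add(28089, 44195), Add(Rational(477, 3440), 201)) = Mul(72284, Rational(691917, 3440)) = Rational(12503632107, 860)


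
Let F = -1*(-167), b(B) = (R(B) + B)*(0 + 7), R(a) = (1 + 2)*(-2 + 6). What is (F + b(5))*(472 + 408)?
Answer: 251680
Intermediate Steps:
R(a) = 12 (R(a) = 3*4 = 12)
b(B) = 84 + 7*B (b(B) = (12 + B)*(0 + 7) = (12 + B)*7 = 84 + 7*B)
F = 167
(F + b(5))*(472 + 408) = (167 + (84 + 7*5))*(472 + 408) = (167 + (84 + 35))*880 = (167 + 119)*880 = 286*880 = 251680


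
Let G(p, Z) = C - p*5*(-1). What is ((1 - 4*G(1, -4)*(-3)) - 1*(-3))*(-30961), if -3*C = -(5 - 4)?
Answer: -2105348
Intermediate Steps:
C = 1/3 (C = -(-1)*(5 - 4)/3 = -(-1)/3 = -1/3*(-1) = 1/3 ≈ 0.33333)
G(p, Z) = 1/3 + 5*p (G(p, Z) = 1/3 - p*5*(-1) = 1/3 - 5*p*(-1) = 1/3 - (-5)*p = 1/3 + 5*p)
((1 - 4*G(1, -4)*(-3)) - 1*(-3))*(-30961) = ((1 - 4*(1/3 + 5*1)*(-3)) - 1*(-3))*(-30961) = ((1 - 4*(1/3 + 5)*(-3)) + 3)*(-30961) = ((1 - 4*(16/3)*(-3)) + 3)*(-30961) = ((1 - 64*(-3)/3) + 3)*(-30961) = ((1 - 1*(-64)) + 3)*(-30961) = ((1 + 64) + 3)*(-30961) = (65 + 3)*(-30961) = 68*(-30961) = -2105348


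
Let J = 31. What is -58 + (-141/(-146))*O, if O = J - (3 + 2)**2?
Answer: -3811/73 ≈ -52.206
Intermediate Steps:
O = 6 (O = 31 - (3 + 2)**2 = 31 - 1*5**2 = 31 - 1*25 = 31 - 25 = 6)
-58 + (-141/(-146))*O = -58 - 141/(-146)*6 = -58 - 141*(-1/146)*6 = -58 + (141/146)*6 = -58 + 423/73 = -3811/73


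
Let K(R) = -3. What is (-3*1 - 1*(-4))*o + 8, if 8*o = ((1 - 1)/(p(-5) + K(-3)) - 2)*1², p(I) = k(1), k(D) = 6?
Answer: 31/4 ≈ 7.7500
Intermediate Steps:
p(I) = 6
o = -¼ (o = (((1 - 1)/(6 - 3) - 2)*1²)/8 = ((0/3 - 2)*1)/8 = ((0*(⅓) - 2)*1)/8 = ((0 - 2)*1)/8 = (-2*1)/8 = (⅛)*(-2) = -¼ ≈ -0.25000)
(-3*1 - 1*(-4))*o + 8 = (-3*1 - 1*(-4))*(-¼) + 8 = (-3 + 4)*(-¼) + 8 = 1*(-¼) + 8 = -¼ + 8 = 31/4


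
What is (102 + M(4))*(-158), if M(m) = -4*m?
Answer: -13588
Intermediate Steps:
(102 + M(4))*(-158) = (102 - 4*4)*(-158) = (102 - 16)*(-158) = 86*(-158) = -13588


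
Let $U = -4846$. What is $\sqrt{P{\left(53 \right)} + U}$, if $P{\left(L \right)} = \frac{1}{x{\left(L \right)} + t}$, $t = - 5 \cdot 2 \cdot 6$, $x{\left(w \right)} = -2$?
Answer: $\frac{i \sqrt{18628086}}{62} \approx 69.613 i$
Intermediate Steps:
$t = -60$ ($t = \left(-5\right) 12 = -60$)
$P{\left(L \right)} = - \frac{1}{62}$ ($P{\left(L \right)} = \frac{1}{-2 - 60} = \frac{1}{-62} = - \frac{1}{62}$)
$\sqrt{P{\left(53 \right)} + U} = \sqrt{- \frac{1}{62} - 4846} = \sqrt{- \frac{300453}{62}} = \frac{i \sqrt{18628086}}{62}$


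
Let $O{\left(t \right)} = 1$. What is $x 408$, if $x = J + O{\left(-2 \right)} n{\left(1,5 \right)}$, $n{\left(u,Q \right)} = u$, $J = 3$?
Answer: $1632$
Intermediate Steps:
$x = 4$ ($x = 3 + 1 \cdot 1 = 3 + 1 = 4$)
$x 408 = 4 \cdot 408 = 1632$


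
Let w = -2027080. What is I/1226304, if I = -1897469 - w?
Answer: 129611/1226304 ≈ 0.10569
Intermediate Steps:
I = 129611 (I = -1897469 - 1*(-2027080) = -1897469 + 2027080 = 129611)
I/1226304 = 129611/1226304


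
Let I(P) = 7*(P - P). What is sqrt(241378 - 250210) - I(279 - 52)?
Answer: 8*I*sqrt(138) ≈ 93.979*I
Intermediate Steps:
I(P) = 0 (I(P) = 7*0 = 0)
sqrt(241378 - 250210) - I(279 - 52) = sqrt(241378 - 250210) - 1*0 = sqrt(-8832) + 0 = 8*I*sqrt(138) + 0 = 8*I*sqrt(138)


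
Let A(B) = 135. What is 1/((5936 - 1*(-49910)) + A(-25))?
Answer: 1/55981 ≈ 1.7863e-5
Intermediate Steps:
1/((5936 - 1*(-49910)) + A(-25)) = 1/((5936 - 1*(-49910)) + 135) = 1/((5936 + 49910) + 135) = 1/(55846 + 135) = 1/55981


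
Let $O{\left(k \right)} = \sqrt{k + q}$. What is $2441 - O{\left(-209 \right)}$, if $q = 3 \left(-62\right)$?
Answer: $2441 - i \sqrt{395} \approx 2441.0 - 19.875 i$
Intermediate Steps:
$q = -186$
$O{\left(k \right)} = \sqrt{-186 + k}$ ($O{\left(k \right)} = \sqrt{k - 186} = \sqrt{-186 + k}$)
$2441 - O{\left(-209 \right)} = 2441 - \sqrt{-186 - 209} = 2441 - \sqrt{-395} = 2441 - i \sqrt{395}$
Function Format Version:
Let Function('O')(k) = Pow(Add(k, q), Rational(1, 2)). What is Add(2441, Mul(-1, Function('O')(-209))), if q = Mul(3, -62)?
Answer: Add(2441, Mul(-1, I, Pow(395, Rational(1, 2)))) ≈ Add(2441.0, Mul(-19.875, I))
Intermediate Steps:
q = -186
Function('O')(k) = Pow(Add(-186, k), Rational(1, 2)) (Function('O')(k) = Pow(Add(k, -186), Rational(1, 2)) = Pow(Add(-186, k), Rational(1, 2)))
Add(2441, Mul(-1, Function('O')(-209))) = Add(2441, Mul(-1, Pow(Add(-186, -209), Rational(1, 2)))) = Add(2441, Mul(-1, Pow(-395, Rational(1, 2)))) = Add(2441, Mul(-1, Mul(I, Pow(395, Rational(1, 2))))) = Add(2441, Mul(-1, I, Pow(395, Rational(1, 2))))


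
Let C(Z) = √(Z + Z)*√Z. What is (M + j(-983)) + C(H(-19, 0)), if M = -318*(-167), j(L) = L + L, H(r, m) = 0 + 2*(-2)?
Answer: 51140 - 4*√2 ≈ 51134.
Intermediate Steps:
H(r, m) = -4 (H(r, m) = 0 - 4 = -4)
j(L) = 2*L
M = 53106
C(Z) = Z*√2 (C(Z) = √(2*Z)*√Z = (√2*√Z)*√Z = Z*√2)
(M + j(-983)) + C(H(-19, 0)) = (53106 + 2*(-983)) - 4*√2 = (53106 - 1966) - 4*√2 = 51140 - 4*√2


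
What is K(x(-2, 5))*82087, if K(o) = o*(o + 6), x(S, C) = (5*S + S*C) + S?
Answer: 28894624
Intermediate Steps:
x(S, C) = 6*S + C*S (x(S, C) = (5*S + C*S) + S = 6*S + C*S)
K(o) = o*(6 + o)
K(x(-2, 5))*82087 = ((-2*(6 + 5))*(6 - 2*(6 + 5)))*82087 = ((-2*11)*(6 - 2*11))*82087 = -22*(6 - 22)*82087 = -22*(-16)*82087 = 352*82087 = 28894624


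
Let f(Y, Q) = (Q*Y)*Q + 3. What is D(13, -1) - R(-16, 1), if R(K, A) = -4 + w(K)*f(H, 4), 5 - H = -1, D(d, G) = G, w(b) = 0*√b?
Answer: 3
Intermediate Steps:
w(b) = 0
H = 6 (H = 5 - 1*(-1) = 5 + 1 = 6)
f(Y, Q) = 3 + Y*Q² (f(Y, Q) = Y*Q² + 3 = 3 + Y*Q²)
R(K, A) = -4 (R(K, A) = -4 + 0*(3 + 6*4²) = -4 + 0*(3 + 6*16) = -4 + 0*(3 + 96) = -4 + 0*99 = -4 + 0 = -4)
D(13, -1) - R(-16, 1) = -1 - 1*(-4) = -1 + 4 = 3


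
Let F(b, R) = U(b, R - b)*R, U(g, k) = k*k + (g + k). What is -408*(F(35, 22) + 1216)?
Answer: -2210544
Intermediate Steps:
U(g, k) = g + k + k**2 (U(g, k) = k**2 + (g + k) = g + k + k**2)
F(b, R) = R*(R + (R - b)**2) (F(b, R) = (b + (R - b) + (R - b)**2)*R = (R + (R - b)**2)*R = R*(R + (R - b)**2))
-408*(F(35, 22) + 1216) = -408*(22*(22 + (22 - 1*35)**2) + 1216) = -408*(22*(22 + (22 - 35)**2) + 1216) = -408*(22*(22 + (-13)**2) + 1216) = -408*(22*(22 + 169) + 1216) = -408*(22*191 + 1216) = -408*(4202 + 1216) = -408*5418 = -2210544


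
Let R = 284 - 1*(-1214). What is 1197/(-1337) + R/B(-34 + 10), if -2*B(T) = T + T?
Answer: 141007/2292 ≈ 61.521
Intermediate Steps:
R = 1498 (R = 284 + 1214 = 1498)
B(T) = -T (B(T) = -(T + T)/2 = -T)
1197/(-1337) + R/B(-34 + 10) = 1197/(-1337) + 1498/((-(-34 + 10))) = 1197*(-1/1337) + 1498/((-1*(-24))) = -171/191 + 1498/24 = -171/191 + 1498*(1/24) = -171/191 + 749/12 = 141007/2292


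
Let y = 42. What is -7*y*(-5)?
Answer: 1470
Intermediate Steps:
-7*y*(-5) = -7*42*(-5) = -294*(-5) = 1470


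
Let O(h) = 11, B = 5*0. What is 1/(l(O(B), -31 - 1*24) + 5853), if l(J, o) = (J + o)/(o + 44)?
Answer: 1/5857 ≈ 0.00017074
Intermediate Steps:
B = 0
l(J, o) = (J + o)/(44 + o)
1/(l(O(B), -31 - 1*24) + 5853) = 1/((11 + (-31 - 1*24))/(44 + (-31 - 1*24)) + 5853) = 1/((11 + (-31 - 24))/(44 + (-31 - 24)) + 5853) = 1/((11 - 55)/(44 - 55) + 5853) = 1/(-44/(-11) + 5853) = 1/(-1/11*(-44) + 5853) = 1/(4 + 5853) = 1/5857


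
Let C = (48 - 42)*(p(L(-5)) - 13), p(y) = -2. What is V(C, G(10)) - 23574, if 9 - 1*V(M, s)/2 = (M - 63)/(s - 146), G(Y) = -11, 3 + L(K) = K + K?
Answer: -3698598/157 ≈ -23558.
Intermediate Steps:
L(K) = -3 + 2*K (L(K) = -3 + (K + K) = -3 + 2*K)
C = -90 (C = (48 - 42)*(-2 - 13) = 6*(-15) = -90)
V(M, s) = 18 - 2*(-63 + M)/(-146 + s) (V(M, s) = 18 - 2*(M - 63)/(s - 146) = 18 - 2*(-63 + M)/(-146 + s))
V(C, G(10)) - 23574 = 2*(-1251 - 1*(-90) + 9*(-11))/(-146 - 11) - 23574 = 2*(-1251 + 90 - 99)/(-157) - 23574 = 2*(-1/157)*(-1260) - 23574 = 2520/157 - 23574 = -3698598/157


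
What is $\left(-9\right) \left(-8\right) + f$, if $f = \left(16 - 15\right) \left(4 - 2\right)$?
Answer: $74$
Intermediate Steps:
$f = 2$ ($f = 1 \cdot 2 = 2$)
$\left(-9\right) \left(-8\right) + f = \left(-9\right) \left(-8\right) + 2 = 72 + 2 = 74$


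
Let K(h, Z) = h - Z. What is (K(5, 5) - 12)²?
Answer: 144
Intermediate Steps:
(K(5, 5) - 12)² = ((5 - 1*5) - 12)² = ((5 - 5) - 12)² = (0 - 12)² = (-12)² = 144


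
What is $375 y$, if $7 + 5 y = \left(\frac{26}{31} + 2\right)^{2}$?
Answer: $\frac{76275}{961} \approx 79.37$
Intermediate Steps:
$y = \frac{1017}{4805}$ ($y = - \frac{7}{5} + \frac{\left(\frac{26}{31} + 2\right)^{2}}{5} = - \frac{7}{5} + \frac{\left(\frac{88}{31}\right)^{2}}{5} = - \frac{7}{5} + \frac{1}{5} \cdot \frac{7744}{961} = - \frac{7}{5} + \frac{7744}{4805} = \frac{1017}{4805} \approx 0.21165$)
$375 y = 375 \cdot \frac{1017}{4805} = \frac{76275}{961}$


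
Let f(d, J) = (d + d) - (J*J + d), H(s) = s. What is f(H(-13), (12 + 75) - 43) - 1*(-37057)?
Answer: 35108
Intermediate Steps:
f(d, J) = d - J² (f(d, J) = 2*d - (J² + d) = 2*d - (d + J²) = 2*d + (-d - J²) = d - J²)
f(H(-13), (12 + 75) - 43) - 1*(-37057) = (-13 - ((12 + 75) - 43)²) - 1*(-37057) = (-13 - (87 - 43)²) + 37057 = (-13 - 1*44²) + 37057 = (-13 - 1*1936) + 37057 = (-13 - 1936) + 37057 = -1949 + 37057 = 35108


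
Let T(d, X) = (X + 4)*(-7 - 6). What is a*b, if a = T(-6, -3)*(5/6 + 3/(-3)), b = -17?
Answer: -221/6 ≈ -36.833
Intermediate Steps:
T(d, X) = -52 - 13*X (T(d, X) = (4 + X)*(-13) = -52 - 13*X)
a = 13/6 (a = (-52 - 13*(-3))*(5/6 + 3/(-3)) = (-52 + 39)*(5*(⅙) + 3*(-⅓)) = -13*(⅚ - 1) = -13*(-⅙) = 13/6 ≈ 2.1667)
a*b = (13/6)*(-17) = -221/6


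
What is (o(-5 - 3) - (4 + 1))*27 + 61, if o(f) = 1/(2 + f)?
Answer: -157/2 ≈ -78.500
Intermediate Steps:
(o(-5 - 3) - (4 + 1))*27 + 61 = (1/(2 + (-5 - 3)) - (4 + 1))*27 + 61 = (1/(2 - 8) - 1*5)*27 + 61 = (1/(-6) - 5)*27 + 61 = (-⅙ - 5)*27 + 61 = -31/6*27 + 61 = -279/2 + 61 = -157/2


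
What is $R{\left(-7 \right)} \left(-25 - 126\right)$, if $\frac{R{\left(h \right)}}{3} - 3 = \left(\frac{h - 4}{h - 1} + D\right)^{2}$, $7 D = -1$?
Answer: $- \frac{6418557}{3136} \approx -2046.7$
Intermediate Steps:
$D = - \frac{1}{7}$ ($D = \frac{1}{7} \left(-1\right) = - \frac{1}{7} \approx -0.14286$)
$R{\left(h \right)} = 9 + 3 \left(- \frac{1}{7} + \frac{-4 + h}{-1 + h}\right)^{2}$ ($R{\left(h \right)} = 9 + 3 \left(\frac{h - 4}{h - 1} - \frac{1}{7}\right)^{2} = 9 + 3 \left(\frac{-4 + h}{-1 + h} - \frac{1}{7}\right)^{2} = 9 + 3 \left(- \frac{1}{7} + \frac{-4 + h}{-1 + h}\right)^{2}$)
$R{\left(-7 \right)} \left(-25 - 126\right) = \frac{9 \left(292 - -1442 + 61 \left(-7\right)^{2}\right)}{49 \left(1 + \left(-7\right)^{2} - -14\right)} \left(-25 - 126\right) = \frac{9 \left(292 + 1442 + 61 \cdot 49\right)}{49 \left(1 + 49 + 14\right)} \left(-151\right) = \frac{9 \left(292 + 1442 + 2989\right)}{49 \cdot 64} \left(-151\right) = \frac{9}{49} \cdot \frac{1}{64} \cdot 4723 \left(-151\right) = \frac{42507}{3136} \left(-151\right) = - \frac{6418557}{3136}$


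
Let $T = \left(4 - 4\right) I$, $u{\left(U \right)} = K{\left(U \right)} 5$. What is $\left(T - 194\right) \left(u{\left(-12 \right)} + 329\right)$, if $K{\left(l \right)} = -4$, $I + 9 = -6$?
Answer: $-59946$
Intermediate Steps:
$I = -15$ ($I = -9 - 6 = -15$)
$u{\left(U \right)} = -20$ ($u{\left(U \right)} = \left(-4\right) 5 = -20$)
$T = 0$ ($T = \left(4 - 4\right) \left(-15\right) = 0 \left(-15\right) = 0$)
$\left(T - 194\right) \left(u{\left(-12 \right)} + 329\right) = \left(0 - 194\right) \left(-20 + 329\right) = \left(0 - 194\right) 309 = \left(-194\right) 309 = -59946$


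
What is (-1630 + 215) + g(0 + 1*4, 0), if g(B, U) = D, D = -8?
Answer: -1423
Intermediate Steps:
g(B, U) = -8
(-1630 + 215) + g(0 + 1*4, 0) = (-1630 + 215) - 8 = -1415 - 8 = -1423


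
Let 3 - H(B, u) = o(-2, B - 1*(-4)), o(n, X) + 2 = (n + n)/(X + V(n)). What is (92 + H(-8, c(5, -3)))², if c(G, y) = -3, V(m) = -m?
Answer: 9025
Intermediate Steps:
o(n, X) = -2 + 2*n/(X - n) (o(n, X) = -2 + (n + n)/(X - n) = -2 + (2*n)/(X - n) = -2 + 2*n/(X - n))
H(B, u) = 3 - 2*(-8 - B)/(6 + B) (H(B, u) = 3 - 2*(-(B - 1*(-4)) + 2*(-2))/((B - 1*(-4)) - 1*(-2)) = 3 - 2*(-(B + 4) - 4)/((B + 4) + 2) = 3 - 2*(-(4 + B) - 4)/((4 + B) + 2) = 3 - 2*((-4 - B) - 4)/(6 + B) = 3 - 2*(-8 - B)/(6 + B))
(92 + H(-8, c(5, -3)))² = (92 + (34 + 5*(-8))/(6 - 8))² = (92 + (34 - 40)/(-2))² = (92 - ½*(-6))² = (92 + 3)² = 95² = 9025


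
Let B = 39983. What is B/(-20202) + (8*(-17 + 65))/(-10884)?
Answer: -36911045/18323214 ≈ -2.0144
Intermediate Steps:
B/(-20202) + (8*(-17 + 65))/(-10884) = 39983/(-20202) + (8*(-17 + 65))/(-10884) = 39983*(-1/20202) + (8*48)*(-1/10884) = -39983/20202 + 384*(-1/10884) = -39983/20202 - 32/907 = -36911045/18323214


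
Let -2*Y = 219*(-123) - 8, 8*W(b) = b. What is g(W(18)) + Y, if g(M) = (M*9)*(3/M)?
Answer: 26999/2 ≈ 13500.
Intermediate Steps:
W(b) = b/8
g(M) = 27 (g(M) = (9*M)*(3/M) = 27)
Y = 26945/2 (Y = -(219*(-123) - 8)/2 = -(-26937 - 8)/2 = -½*(-26945) = 26945/2 ≈ 13473.)
g(W(18)) + Y = 27 + 26945/2 = 26999/2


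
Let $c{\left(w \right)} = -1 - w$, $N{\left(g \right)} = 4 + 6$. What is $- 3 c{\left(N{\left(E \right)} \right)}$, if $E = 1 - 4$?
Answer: $33$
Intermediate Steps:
$E = -3$
$N{\left(g \right)} = 10$
$- 3 c{\left(N{\left(E \right)} \right)} = - 3 \left(-1 - 10\right) = \left(-3\right) \left(-11\right) = 33$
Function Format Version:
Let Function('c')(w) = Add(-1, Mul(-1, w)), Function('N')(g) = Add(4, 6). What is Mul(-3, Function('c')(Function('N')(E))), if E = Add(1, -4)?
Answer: 33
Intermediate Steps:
E = -3
Function('N')(g) = 10
Mul(-3, Function('c')(Function('N')(E))) = Mul(-3, Add(-1, Mul(-1, 10))) = Mul(-3, Add(-1, -10)) = Mul(-3, -11) = 33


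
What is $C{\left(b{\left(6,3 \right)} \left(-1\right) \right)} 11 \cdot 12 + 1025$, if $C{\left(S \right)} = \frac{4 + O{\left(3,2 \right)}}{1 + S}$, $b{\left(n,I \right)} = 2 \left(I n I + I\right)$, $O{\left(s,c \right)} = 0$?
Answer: $\frac{115297}{113} \approx 1020.3$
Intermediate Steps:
$b{\left(n,I \right)} = 2 I + 2 n I^{2}$ ($b{\left(n,I \right)} = 2 \left(n I^{2} + I\right) = 2 \left(I + n I^{2}\right) = 2 I + 2 n I^{2}$)
$C{\left(S \right)} = \frac{4}{1 + S}$ ($C{\left(S \right)} = \frac{4 + 0}{1 + S} = \frac{4}{1 + S}$)
$C{\left(b{\left(6,3 \right)} \left(-1\right) \right)} 11 \cdot 12 + 1025 = \frac{4}{1 + 2 \cdot 3 \left(1 + 3 \cdot 6\right) \left(-1\right)} 11 \cdot 12 + 1025 = \frac{4}{1 + 2 \cdot 3 \left(1 + 18\right) \left(-1\right)} 132 + 1025 = \frac{4}{1 + 2 \cdot 3 \cdot 19 \left(-1\right)} 132 + 1025 = \frac{4}{1 + 114 \left(-1\right)} 132 + 1025 = \frac{4}{1 - 114} \cdot 132 + 1025 = \frac{4}{-113} \cdot 132 + 1025 = 4 \left(- \frac{1}{113}\right) 132 + 1025 = \left(- \frac{4}{113}\right) 132 + 1025 = - \frac{528}{113} + 1025 = \frac{115297}{113}$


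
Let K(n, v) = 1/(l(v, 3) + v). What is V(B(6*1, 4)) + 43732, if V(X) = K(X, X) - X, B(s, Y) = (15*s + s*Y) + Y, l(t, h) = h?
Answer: 5277295/121 ≈ 43614.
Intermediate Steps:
B(s, Y) = Y + 15*s + Y*s (B(s, Y) = (15*s + Y*s) + Y = Y + 15*s + Y*s)
K(n, v) = 1/(3 + v)
V(X) = 1/(3 + X) - X
V(B(6*1, 4)) + 43732 = (1 - (4 + 15*(6*1) + 4*(6*1))*(3 + (4 + 15*(6*1) + 4*(6*1))))/(3 + (4 + 15*(6*1) + 4*(6*1))) + 43732 = (1 - (4 + 15*6 + 4*6)*(3 + (4 + 15*6 + 4*6)))/(3 + (4 + 15*6 + 4*6)) + 43732 = (1 - (4 + 90 + 24)*(3 + (4 + 90 + 24)))/(3 + (4 + 90 + 24)) + 43732 = (1 - 1*118*(3 + 118))/(3 + 118) + 43732 = (1 - 1*118*121)/121 + 43732 = (1 - 14278)/121 + 43732 = (1/121)*(-14277) + 43732 = -14277/121 + 43732 = 5277295/121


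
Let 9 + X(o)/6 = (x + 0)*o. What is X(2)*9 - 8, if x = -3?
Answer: -818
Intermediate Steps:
X(o) = -54 - 18*o (X(o) = -54 + 6*((-3 + 0)*o) = -54 + 6*(-3*o) = -54 - 18*o)
X(2)*9 - 8 = (-54 - 18*2)*9 - 8 = (-54 - 36)*9 - 8 = -90*9 - 8 = -810 - 8 = -818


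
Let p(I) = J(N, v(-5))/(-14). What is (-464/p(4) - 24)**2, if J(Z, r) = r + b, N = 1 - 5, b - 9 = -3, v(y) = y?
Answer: 41886784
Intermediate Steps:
b = 6 (b = 9 - 3 = 6)
N = -4
J(Z, r) = 6 + r (J(Z, r) = r + 6 = 6 + r)
p(I) = -1/14 (p(I) = (6 - 5)/(-14) = 1*(-1/14) = -1/14)
(-464/p(4) - 24)**2 = (-464/(-1/14) - 24)**2 = (-464*(-14) - 24)**2 = (6496 - 24)**2 = 6472**2 = 41886784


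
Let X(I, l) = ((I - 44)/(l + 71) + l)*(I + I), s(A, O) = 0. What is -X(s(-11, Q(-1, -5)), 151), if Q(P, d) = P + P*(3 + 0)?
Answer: 0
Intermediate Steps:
Q(P, d) = 4*P (Q(P, d) = P + P*3 = P + 3*P = 4*P)
X(I, l) = 2*I*(l + (-44 + I)/(71 + l)) (X(I, l) = ((-44 + I)/(71 + l) + l)*(2*I) = (l + (-44 + I)/(71 + l))*(2*I) = 2*I*(l + (-44 + I)/(71 + l)))
-X(s(-11, Q(-1, -5)), 151) = -2*0*(-44 + 0 + 151² + 71*151)/(71 + 151) = -2*0*(-44 + 0 + 22801 + 10721)/222 = -2*0*33478/222 = -1*0 = 0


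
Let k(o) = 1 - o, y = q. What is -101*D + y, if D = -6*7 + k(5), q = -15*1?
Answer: 4631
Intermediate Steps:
q = -15
y = -15
D = -46 (D = -6*7 + (1 - 1*5) = -42 + (1 - 5) = -42 - 4 = -46)
-101*D + y = -101*(-46) - 15 = 4646 - 15 = 4631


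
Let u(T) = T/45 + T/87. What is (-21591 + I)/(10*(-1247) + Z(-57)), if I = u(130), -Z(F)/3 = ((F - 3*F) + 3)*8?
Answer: 5634107/3987558 ≈ 1.4129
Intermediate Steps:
Z(F) = -72 + 48*F (Z(F) = -3*((F - 3*F) + 3)*8 = -3*(-2*F + 3)*8 = -3*(3 - 2*F)*8 = -3*(24 - 16*F) = -72 + 48*F)
u(T) = 44*T/1305 (u(T) = T*(1/45) + T*(1/87) = T/45 + T/87 = 44*T/1305)
I = 1144/261 (I = (44/1305)*130 = 1144/261 ≈ 4.3831)
(-21591 + I)/(10*(-1247) + Z(-57)) = (-21591 + 1144/261)/(10*(-1247) + (-72 + 48*(-57))) = -5634107/(261*(-12470 + (-72 - 2736))) = -5634107/(261*(-12470 - 2808)) = -5634107/261/(-15278) = -5634107/261*(-1/15278) = 5634107/3987558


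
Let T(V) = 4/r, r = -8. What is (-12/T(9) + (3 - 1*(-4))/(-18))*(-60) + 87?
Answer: -3989/3 ≈ -1329.7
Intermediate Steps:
T(V) = -½ (T(V) = 4/(-8) = 4*(-⅛) = -½)
(-12/T(9) + (3 - 1*(-4))/(-18))*(-60) + 87 = (-12/(-½) + (3 - 1*(-4))/(-18))*(-60) + 87 = (-12*(-2) + (3 + 4)*(-1/18))*(-60) + 87 = (24 + 7*(-1/18))*(-60) + 87 = (24 - 7/18)*(-60) + 87 = (425/18)*(-60) + 87 = -4250/3 + 87 = -3989/3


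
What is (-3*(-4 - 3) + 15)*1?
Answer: 36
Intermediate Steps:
(-3*(-4 - 3) + 15)*1 = (-3*(-7) + 15)*1 = (21 + 15)*1 = 36*1 = 36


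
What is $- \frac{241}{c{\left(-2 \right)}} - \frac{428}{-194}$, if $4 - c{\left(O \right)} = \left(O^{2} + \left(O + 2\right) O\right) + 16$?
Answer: $\frac{26801}{1552} \approx 17.269$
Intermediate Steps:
$c{\left(O \right)} = -12 - O^{2} - O \left(2 + O\right)$ ($c{\left(O \right)} = 4 - \left(\left(O^{2} + \left(O + 2\right) O\right) + 16\right) = 4 - \left(\left(O^{2} + \left(2 + O\right) O\right) + 16\right) = 4 - \left(\left(O^{2} + O \left(2 + O\right)\right) + 16\right) = 4 - \left(16 + O^{2} + O \left(2 + O\right)\right) = -12 - O^{2} - O \left(2 + O\right)$)
$- \frac{241}{c{\left(-2 \right)}} - \frac{428}{-194} = - \frac{241}{-12 - -4 - 2 \left(-2\right)^{2}} - \frac{428}{-194} = - \frac{241}{-12 + 4 - 8} - - \frac{214}{97} = - \frac{241}{-12 + 4 - 8} + \frac{214}{97} = - \frac{241}{-16} + \frac{214}{97} = \left(-241\right) \left(- \frac{1}{16}\right) + \frac{214}{97} = \frac{241}{16} + \frac{214}{97} = \frac{26801}{1552}$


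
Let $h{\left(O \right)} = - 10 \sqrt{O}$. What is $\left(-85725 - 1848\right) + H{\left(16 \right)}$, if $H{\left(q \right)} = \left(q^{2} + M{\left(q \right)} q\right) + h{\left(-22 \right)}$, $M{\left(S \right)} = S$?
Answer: $-87061 - 10 i \sqrt{22} \approx -87061.0 - 46.904 i$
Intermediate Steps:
$H{\left(q \right)} = 2 q^{2} - 10 i \sqrt{22}$ ($H{\left(q \right)} = \left(q^{2} + q q\right) - 10 \sqrt{-22} = \left(q^{2} + q^{2}\right) - 10 i \sqrt{22} = 2 q^{2} - 10 i \sqrt{22}$)
$\left(-85725 - 1848\right) + H{\left(16 \right)} = \left(-85725 - 1848\right) + \left(2 \cdot 16^{2} - 10 i \sqrt{22}\right) = -87573 + \left(2 \cdot 256 - 10 i \sqrt{22}\right) = -87573 + \left(512 - 10 i \sqrt{22}\right) = -87061 - 10 i \sqrt{22}$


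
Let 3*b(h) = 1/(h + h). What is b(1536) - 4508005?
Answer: -41545774079/9216 ≈ -4.5080e+6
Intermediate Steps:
b(h) = 1/(6*h) (b(h) = 1/(3*(h + h)) = 1/(3*((2*h))) = (1/(2*h))/3 = 1/(6*h))
b(1536) - 4508005 = (⅙)/1536 - 4508005 = (⅙)*(1/1536) - 4508005 = 1/9216 - 4508005 = -41545774079/9216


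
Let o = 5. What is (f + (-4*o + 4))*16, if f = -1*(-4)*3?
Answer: -64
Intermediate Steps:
f = 12 (f = 4*3 = 12)
(f + (-4*o + 4))*16 = (12 + (-4*5 + 4))*16 = (12 + (-20 + 4))*16 = (12 - 16)*16 = -4*16 = -64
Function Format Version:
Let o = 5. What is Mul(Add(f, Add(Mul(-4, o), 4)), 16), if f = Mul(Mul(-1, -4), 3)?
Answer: -64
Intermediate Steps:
f = 12 (f = Mul(4, 3) = 12)
Mul(Add(f, Add(Mul(-4, o), 4)), 16) = Mul(Add(12, Add(Mul(-4, 5), 4)), 16) = Mul(Add(12, Add(-20, 4)), 16) = Mul(Add(12, -16), 16) = Mul(-4, 16) = -64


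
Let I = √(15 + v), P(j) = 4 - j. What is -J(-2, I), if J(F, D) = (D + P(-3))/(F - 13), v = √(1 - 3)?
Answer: 7/15 + √(15 + I*√2)/15 ≈ 0.72515 + 0.012158*I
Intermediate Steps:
v = I*√2 (v = √(-2) = I*√2 ≈ 1.4142*I)
I = √(15 + I*√2) ≈ 3.8773 + 0.18237*I
J(F, D) = (7 + D)/(-13 + F) (J(F, D) = (D + (4 - 1*(-3)))/(F - 13) = (D + (4 + 3))/(-13 + F) = (D + 7)/(-13 + F) = (7 + D)/(-13 + F))
-J(-2, I) = -(7 + √(15 + I*√2))/(-13 - 2) = -(7 + √(15 + I*√2))/(-15) = -(-1)*(7 + √(15 + I*√2))/15 = -(-7/15 - √(15 + I*√2)/15) = 7/15 + √(15 + I*√2)/15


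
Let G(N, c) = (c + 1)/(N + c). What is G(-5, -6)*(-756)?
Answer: -3780/11 ≈ -343.64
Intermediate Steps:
G(N, c) = (1 + c)/(N + c)
G(-5, -6)*(-756) = ((1 - 6)/(-5 - 6))*(-756) = (-5/(-11))*(-756) = -1/11*(-5)*(-756) = (5/11)*(-756) = -3780/11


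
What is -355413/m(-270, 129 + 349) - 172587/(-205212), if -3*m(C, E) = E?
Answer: 36481255709/16348556 ≈ 2231.5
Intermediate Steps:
m(C, E) = -E/3
-355413/m(-270, 129 + 349) - 172587/(-205212) = -355413*(-3/(129 + 349)) - 172587/(-205212) = -355413/((-⅓*478)) - 172587*(-1/205212) = -355413/(-478/3) + 57529/68404 = -355413*(-3/478) + 57529/68404 = 1066239/478 + 57529/68404 = 36481255709/16348556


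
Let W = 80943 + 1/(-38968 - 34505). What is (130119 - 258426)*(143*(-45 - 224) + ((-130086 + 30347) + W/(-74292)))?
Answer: 849074198396097217/47881194 ≈ 1.7733e+10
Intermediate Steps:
W = 5947125038/73473 (W = 80943 + 1/(-73473) = 80943 - 1/73473 = 5947125038/73473 ≈ 80943.)
(130119 - 258426)*(143*(-45 - 224) + ((-130086 + 30347) + W/(-74292))) = (130119 - 258426)*(143*(-45 - 224) + ((-130086 + 30347) + (5947125038/73473)/(-74292))) = -128307*(143*(-269) + (-99739 + (5947125038/73473)*(-1/74292))) = -128307*(-38467 + (-99739 - 2973562519/2729228058)) = -128307*(-38467 - 272213450839381/2729228058) = -128307*(-377198666546467/2729228058) = 849074198396097217/47881194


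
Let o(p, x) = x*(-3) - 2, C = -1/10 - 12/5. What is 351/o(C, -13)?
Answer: 351/37 ≈ 9.4865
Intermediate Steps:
C = -5/2 (C = -1*1/10 - 12*1/5 = -1/10 - 12/5 = -5/2 ≈ -2.5000)
o(p, x) = -2 - 3*x (o(p, x) = -3*x - 2 = -2 - 3*x)
351/o(C, -13) = 351/(-2 - 3*(-13)) = 351/(-2 + 39) = 351/37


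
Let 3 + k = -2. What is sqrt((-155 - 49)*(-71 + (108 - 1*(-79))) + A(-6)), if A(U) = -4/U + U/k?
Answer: 2*I*sqrt(1330995)/15 ≈ 153.82*I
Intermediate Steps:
k = -5 (k = -3 - 2 = -5)
A(U) = -4/U - U/5 (A(U) = -4/U + U/(-5) = -4/U + U*(-1/5) = -4/U - U/5)
sqrt((-155 - 49)*(-71 + (108 - 1*(-79))) + A(-6)) = sqrt((-155 - 49)*(-71 + (108 - 1*(-79))) + (-4/(-6) - 1/5*(-6))) = sqrt(-204*(-71 + (108 + 79)) + (-4*(-1/6) + 6/5)) = sqrt(-204*(-71 + 187) + (2/3 + 6/5)) = sqrt(-204*116 + 28/15) = sqrt(-23664 + 28/15) = sqrt(-354932/15) = 2*I*sqrt(1330995)/15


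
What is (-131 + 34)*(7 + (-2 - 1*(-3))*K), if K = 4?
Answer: -1067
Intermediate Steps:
(-131 + 34)*(7 + (-2 - 1*(-3))*K) = (-131 + 34)*(7 + (-2 - 1*(-3))*4) = -97*(7 + (-2 + 3)*4) = -97*(7 + 1*4) = -97*(7 + 4) = -97*11 = -1067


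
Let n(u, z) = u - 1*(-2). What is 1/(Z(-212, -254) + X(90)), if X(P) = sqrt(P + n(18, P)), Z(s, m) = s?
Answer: -106/22417 - sqrt(110)/44834 ≈ -0.0049625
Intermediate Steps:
n(u, z) = 2 + u (n(u, z) = u + 2 = 2 + u)
X(P) = sqrt(20 + P) (X(P) = sqrt(P + (2 + 18)) = sqrt(P + 20) = sqrt(20 + P))
1/(Z(-212, -254) + X(90)) = 1/(-212 + sqrt(20 + 90)) = 1/(-212 + sqrt(110))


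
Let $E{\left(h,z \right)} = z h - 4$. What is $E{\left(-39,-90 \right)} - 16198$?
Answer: $-12692$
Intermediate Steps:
$E{\left(h,z \right)} = -4 + h z$ ($E{\left(h,z \right)} = h z - 4 = -4 + h z$)
$E{\left(-39,-90 \right)} - 16198 = \left(-4 - -3510\right) - 16198 = \left(-4 + 3510\right) - 16198 = 3506 - 16198 = -12692$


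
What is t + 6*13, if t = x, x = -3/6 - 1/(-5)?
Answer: 777/10 ≈ 77.700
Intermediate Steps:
x = -3/10 (x = -3*1/6 - 1*(-1/5) = -1/2 + 1/5 = -3/10 ≈ -0.30000)
t = -3/10 ≈ -0.30000
t + 6*13 = -3/10 + 6*13 = -3/10 + 78 = 777/10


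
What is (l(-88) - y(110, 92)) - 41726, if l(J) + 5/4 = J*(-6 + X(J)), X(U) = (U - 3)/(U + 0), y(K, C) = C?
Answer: -165529/4 ≈ -41382.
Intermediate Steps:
X(U) = (-3 + U)/U
l(J) = -5/4 + J*(-6 + (-3 + J)/J)
(l(-88) - y(110, 92)) - 41726 = ((-17/4 - 5*(-88)) - 1*92) - 41726 = ((-17/4 + 440) - 92) - 41726 = (1743/4 - 92) - 41726 = 1375/4 - 41726 = -165529/4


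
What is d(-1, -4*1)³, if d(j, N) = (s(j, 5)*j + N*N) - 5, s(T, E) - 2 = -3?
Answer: 1728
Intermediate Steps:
s(T, E) = -1 (s(T, E) = 2 - 3 = -1)
d(j, N) = -5 + N² - j (d(j, N) = (-j + N*N) - 5 = (-j + N²) - 5 = (N² - j) - 5 = -5 + N² - j)
d(-1, -4*1)³ = (-5 + (-4*1)² - 1*(-1))³ = (-5 + (-4)² + 1)³ = (-5 + 16 + 1)³ = 12³ = 1728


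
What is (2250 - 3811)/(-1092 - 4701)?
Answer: 1561/5793 ≈ 0.26946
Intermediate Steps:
(2250 - 3811)/(-1092 - 4701) = -1561/(-5793) = -1561*(-1/5793) = 1561/5793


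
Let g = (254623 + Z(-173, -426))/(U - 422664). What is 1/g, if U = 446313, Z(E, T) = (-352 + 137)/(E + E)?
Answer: 2727518/29366591 ≈ 0.092878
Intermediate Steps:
Z(E, T) = -215/(2*E) (Z(E, T) = -215*1/(2*E) = -215/(2*E))
g = 29366591/2727518 (g = (254623 - 215/2/(-173))/(446313 - 422664) = (254623 - 215/2*(-1/173))/23649 = (254623 + 215/346)*(1/23649) = (88099773/346)*(1/23649) = 29366591/2727518 ≈ 10.767)
1/g = 1/(29366591/2727518) = 2727518/29366591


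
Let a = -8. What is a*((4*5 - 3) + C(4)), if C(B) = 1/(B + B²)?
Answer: -682/5 ≈ -136.40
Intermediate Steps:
a*((4*5 - 3) + C(4)) = -8*((4*5 - 3) + 1/(4*(1 + 4))) = -8*((20 - 3) + (¼)/5) = -8*(17 + (¼)*(⅕)) = -8*(17 + 1/20) = -8*341/20 = -682/5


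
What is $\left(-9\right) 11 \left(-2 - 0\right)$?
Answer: $198$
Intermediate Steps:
$\left(-9\right) 11 \left(-2 - 0\right) = - 99 \left(-2 + 0\right) = \left(-99\right) \left(-2\right) = 198$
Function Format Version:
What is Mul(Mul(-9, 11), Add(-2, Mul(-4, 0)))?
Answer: 198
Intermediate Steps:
Mul(Mul(-9, 11), Add(-2, Mul(-4, 0))) = Mul(-99, Add(-2, 0)) = Mul(-99, -2) = 198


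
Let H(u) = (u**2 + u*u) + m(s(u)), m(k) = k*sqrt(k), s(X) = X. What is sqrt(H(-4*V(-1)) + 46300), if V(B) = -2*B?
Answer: 2*sqrt(11607 - 4*I*sqrt(2)) ≈ 215.47 - 0.052507*I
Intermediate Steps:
m(k) = k**(3/2)
H(u) = u**(3/2) + 2*u**2 (H(u) = (u**2 + u*u) + u**(3/2) = (u**2 + u**2) + u**(3/2) = 2*u**2 + u**(3/2) = u**(3/2) + 2*u**2)
sqrt(H(-4*V(-1)) + 46300) = sqrt(((-(-8)*(-1))**(3/2) + 2*(-(-8)*(-1))**2) + 46300) = sqrt(((-4*2)**(3/2) + 2*(-4*2)**2) + 46300) = sqrt(((-8)**(3/2) + 2*(-8)**2) + 46300) = sqrt((-16*I*sqrt(2) + 2*64) + 46300) = sqrt((-16*I*sqrt(2) + 128) + 46300) = sqrt((128 - 16*I*sqrt(2)) + 46300) = sqrt(46428 - 16*I*sqrt(2))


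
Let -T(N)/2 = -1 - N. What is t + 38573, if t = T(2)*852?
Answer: 43685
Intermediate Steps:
T(N) = 2 + 2*N (T(N) = -2*(-1 - N) = 2 + 2*N)
t = 5112 (t = (2 + 2*2)*852 = (2 + 4)*852 = 6*852 = 5112)
t + 38573 = 5112 + 38573 = 43685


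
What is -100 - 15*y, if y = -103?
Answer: 1445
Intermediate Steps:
-100 - 15*y = -100 - 15*(-103) = -100 + 1545 = 1445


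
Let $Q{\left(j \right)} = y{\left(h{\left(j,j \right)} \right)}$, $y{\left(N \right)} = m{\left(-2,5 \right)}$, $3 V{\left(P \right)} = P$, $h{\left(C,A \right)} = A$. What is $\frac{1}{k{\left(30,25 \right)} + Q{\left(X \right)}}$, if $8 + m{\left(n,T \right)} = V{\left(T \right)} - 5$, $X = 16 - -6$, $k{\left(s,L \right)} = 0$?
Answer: $- \frac{3}{34} \approx -0.088235$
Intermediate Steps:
$V{\left(P \right)} = \frac{P}{3}$
$X = 22$ ($X = 16 + 6 = 22$)
$m{\left(n,T \right)} = -13 + \frac{T}{3}$ ($m{\left(n,T \right)} = -8 + \left(\frac{T}{3} - 5\right) = -8 + \left(-5 + \frac{T}{3}\right) = -13 + \frac{T}{3}$)
$y{\left(N \right)} = - \frac{34}{3}$ ($y{\left(N \right)} = -13 + \frac{1}{3} \cdot 5 = -13 + \frac{5}{3} = - \frac{34}{3}$)
$Q{\left(j \right)} = - \frac{34}{3}$
$\frac{1}{k{\left(30,25 \right)} + Q{\left(X \right)}} = \frac{1}{0 - \frac{34}{3}} = \frac{1}{- \frac{34}{3}} = - \frac{3}{34}$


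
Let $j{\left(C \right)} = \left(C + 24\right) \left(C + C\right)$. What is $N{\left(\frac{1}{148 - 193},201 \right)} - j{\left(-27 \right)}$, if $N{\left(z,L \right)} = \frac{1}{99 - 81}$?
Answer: $- \frac{2915}{18} \approx -161.94$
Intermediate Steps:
$j{\left(C \right)} = 2 C \left(24 + C\right)$ ($j{\left(C \right)} = \left(24 + C\right) 2 C = 2 C \left(24 + C\right)$)
$N{\left(z,L \right)} = \frac{1}{18}$
$N{\left(\frac{1}{148 - 193},201 \right)} - j{\left(-27 \right)} = \frac{1}{18} - 2 \left(-27\right) \left(24 - 27\right) = \frac{1}{18} - 2 \left(-27\right) \left(-3\right) = \frac{1}{18} - 162 = - \frac{2915}{18}$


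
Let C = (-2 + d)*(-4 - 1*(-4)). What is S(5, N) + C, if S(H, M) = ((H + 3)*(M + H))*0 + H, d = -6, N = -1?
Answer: 5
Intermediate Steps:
S(H, M) = H (S(H, M) = ((3 + H)*(H + M))*0 + H = 0 + H = H)
C = 0 (C = (-2 - 6)*(-4 - 1*(-4)) = -8*(-4 + 4) = -8*0 = 0)
S(5, N) + C = 5 + 0 = 5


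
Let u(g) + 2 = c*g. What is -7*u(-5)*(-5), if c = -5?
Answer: 805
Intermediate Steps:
u(g) = -2 - 5*g
-7*u(-5)*(-5) = -7*(-2 - 5*(-5))*(-5) = -7*(-2 + 25)*(-5) = -7*23*(-5) = -161*(-5) = 805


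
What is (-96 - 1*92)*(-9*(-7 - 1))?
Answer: -13536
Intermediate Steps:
(-96 - 1*92)*(-9*(-7 - 1)) = (-96 - 92)*(-9*(-8)) = -188*72 = -13536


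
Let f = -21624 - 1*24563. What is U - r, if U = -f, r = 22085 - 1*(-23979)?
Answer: 123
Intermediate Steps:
r = 46064 (r = 22085 + 23979 = 46064)
f = -46187 (f = -21624 - 24563 = -46187)
U = 46187 (U = -1*(-46187) = 46187)
U - r = 46187 - 1*46064 = 46187 - 46064 = 123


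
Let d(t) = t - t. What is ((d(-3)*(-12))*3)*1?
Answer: 0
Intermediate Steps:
d(t) = 0
((d(-3)*(-12))*3)*1 = ((0*(-12))*3)*1 = (0*3)*1 = 0*1 = 0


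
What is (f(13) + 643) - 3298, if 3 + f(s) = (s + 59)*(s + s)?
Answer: -786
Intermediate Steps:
f(s) = -3 + 2*s*(59 + s) (f(s) = -3 + (s + 59)*(s + s) = -3 + (59 + s)*(2*s) = -3 + 2*s*(59 + s))
(f(13) + 643) - 3298 = ((-3 + 2*13² + 118*13) + 643) - 3298 = ((-3 + 2*169 + 1534) + 643) - 3298 = ((-3 + 338 + 1534) + 643) - 3298 = (1869 + 643) - 3298 = 2512 - 3298 = -786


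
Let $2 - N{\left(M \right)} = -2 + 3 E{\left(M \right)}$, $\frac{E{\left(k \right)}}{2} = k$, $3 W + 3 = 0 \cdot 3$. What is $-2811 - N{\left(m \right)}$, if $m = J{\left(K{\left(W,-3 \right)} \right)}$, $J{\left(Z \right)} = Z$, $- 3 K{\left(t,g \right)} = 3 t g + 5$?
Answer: $-2843$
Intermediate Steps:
$W = -1$ ($W = -1 + \frac{0 \cdot 3}{3} = -1 + \frac{1}{3} \cdot 0 = -1 + 0 = -1$)
$K{\left(t,g \right)} = - \frac{5}{3} - g t$ ($K{\left(t,g \right)} = - \frac{3 t g + 5}{3} = - \frac{3 g t + 5}{3} = - \frac{5 + 3 g t}{3} = - \frac{5}{3} - g t$)
$E{\left(k \right)} = 2 k$
$m = - \frac{14}{3}$ ($m = - \frac{5}{3} - \left(-3\right) \left(-1\right) = - \frac{5}{3} - 3 = - \frac{14}{3} \approx -4.6667$)
$N{\left(M \right)} = 4 - 6 M$ ($N{\left(M \right)} = 2 - \left(-2 + 3 \cdot 2 M\right) = 2 - \left(-2 + 6 M\right) = 4 - 6 M$)
$-2811 - N{\left(m \right)} = -2811 - \left(4 - -28\right) = -2811 - \left(4 + 28\right) = -2811 - 32 = -2843$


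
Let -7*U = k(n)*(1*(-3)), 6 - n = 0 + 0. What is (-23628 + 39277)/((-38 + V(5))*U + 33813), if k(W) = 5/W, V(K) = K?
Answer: 219086/473217 ≈ 0.46297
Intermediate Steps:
n = 6 (n = 6 - (0 + 0) = 6 - 1*0 = 6 + 0 = 6)
U = 5/14 (U = -5/6*1*(-3)/7 = -5*(1/6)*(-3)/7 = -5*(-3)/42 = -1/7*(-5/2) = 5/14 ≈ 0.35714)
(-23628 + 39277)/((-38 + V(5))*U + 33813) = (-23628 + 39277)/((-38 + 5)*(5/14) + 33813) = 15649/(-33*5/14 + 33813) = 15649/(-165/14 + 33813) = 15649/(473217/14) = 15649*(14/473217) = 219086/473217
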